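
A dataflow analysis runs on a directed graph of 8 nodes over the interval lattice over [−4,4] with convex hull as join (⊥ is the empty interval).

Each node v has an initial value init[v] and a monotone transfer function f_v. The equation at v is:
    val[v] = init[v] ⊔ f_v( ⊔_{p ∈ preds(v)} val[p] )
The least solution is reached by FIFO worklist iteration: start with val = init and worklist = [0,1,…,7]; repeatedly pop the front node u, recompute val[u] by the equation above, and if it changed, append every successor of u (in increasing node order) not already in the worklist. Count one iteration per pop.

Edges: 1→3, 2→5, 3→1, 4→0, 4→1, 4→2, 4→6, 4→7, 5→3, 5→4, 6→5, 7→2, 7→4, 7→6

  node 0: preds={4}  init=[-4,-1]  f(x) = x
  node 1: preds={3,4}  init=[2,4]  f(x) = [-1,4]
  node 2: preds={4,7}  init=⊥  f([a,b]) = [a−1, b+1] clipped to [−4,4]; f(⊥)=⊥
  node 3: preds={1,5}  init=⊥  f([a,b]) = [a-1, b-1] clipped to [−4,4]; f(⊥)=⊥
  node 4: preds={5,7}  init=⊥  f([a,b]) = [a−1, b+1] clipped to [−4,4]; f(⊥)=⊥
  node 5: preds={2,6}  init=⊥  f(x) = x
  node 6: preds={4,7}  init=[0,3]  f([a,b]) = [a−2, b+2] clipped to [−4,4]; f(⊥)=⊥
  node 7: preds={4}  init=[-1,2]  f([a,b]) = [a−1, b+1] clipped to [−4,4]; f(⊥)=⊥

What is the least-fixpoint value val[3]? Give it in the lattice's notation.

[-4,3]

Trace (24 dequeues):
  [1] u=0 | in ⊥ | out [-4,-1] | ==
  [2] u=1 | in ⊥ | out [-1,4] | prev [2,4] | push {}
  [3] u=2 | in [-1,2] | out [-2,3] | prev ⊥ | push {}
  [4] u=3 | in [-1,4] | out [-2,3] | prev ⊥ | push {1}
  [5] u=4 | in [-1,2] | out [-2,3] | prev ⊥ | push {0,2}
  [6] u=5 | in [-2,3] | out [-2,3] | prev ⊥ | push {3,4}
  [7] u=6 | in [-2,3] | out [-4,4] | prev [0,3] | push {5}
  [8] u=7 | in [-2,3] | out [-3,4] | prev [-1,2] | push {6}
  [9] u=1 | in [-2,3] | out [-1,4] | ==
  [10] u=0 | in [-2,3] | out [-4,3] | prev [-4,-1] | push {}
  [11] u=2 | in [-3,4] | out [-4,4] | prev [-2,3] | push {}
  [12] u=3 | in [-2,4] | out [-3,3] | prev [-2,3] | push {1}
  [13] u=4 | in [-3,4] | out [-4,4] | prev [-2,3] | push {0,2,7}
  [14] u=5 | in [-4,4] | out [-4,4] | prev [-2,3] | push {3,4}
  [15] u=6 | in [-4,4] | out [-4,4] | ==
  [16] u=1 | in [-4,4] | out [-1,4] | ==
  [17] u=0 | in [-4,4] | out [-4,4] | prev [-4,3] | push {}
  [18] u=2 | in [-4,4] | out [-4,4] | ==
  [19] u=7 | in [-4,4] | out [-4,4] | prev [-3,4] | push {2,6}
  [20] u=3 | in [-4,4] | out [-4,3] | prev [-3,3] | push {1}
  [21] u=4 | in [-4,4] | out [-4,4] | ==
  [22] u=2 | in [-4,4] | out [-4,4] | ==
  [23] u=6 | in [-4,4] | out [-4,4] | ==
  [24] u=1 | in [-4,4] | out [-1,4] | ==

Converged values:
  [0] [-4,4]
  [1] [-1,4]
  [2] [-4,4]
  [3] [-4,3]
  [4] [-4,4]
  [5] [-4,4]
  [6] [-4,4]
  [7] [-4,4]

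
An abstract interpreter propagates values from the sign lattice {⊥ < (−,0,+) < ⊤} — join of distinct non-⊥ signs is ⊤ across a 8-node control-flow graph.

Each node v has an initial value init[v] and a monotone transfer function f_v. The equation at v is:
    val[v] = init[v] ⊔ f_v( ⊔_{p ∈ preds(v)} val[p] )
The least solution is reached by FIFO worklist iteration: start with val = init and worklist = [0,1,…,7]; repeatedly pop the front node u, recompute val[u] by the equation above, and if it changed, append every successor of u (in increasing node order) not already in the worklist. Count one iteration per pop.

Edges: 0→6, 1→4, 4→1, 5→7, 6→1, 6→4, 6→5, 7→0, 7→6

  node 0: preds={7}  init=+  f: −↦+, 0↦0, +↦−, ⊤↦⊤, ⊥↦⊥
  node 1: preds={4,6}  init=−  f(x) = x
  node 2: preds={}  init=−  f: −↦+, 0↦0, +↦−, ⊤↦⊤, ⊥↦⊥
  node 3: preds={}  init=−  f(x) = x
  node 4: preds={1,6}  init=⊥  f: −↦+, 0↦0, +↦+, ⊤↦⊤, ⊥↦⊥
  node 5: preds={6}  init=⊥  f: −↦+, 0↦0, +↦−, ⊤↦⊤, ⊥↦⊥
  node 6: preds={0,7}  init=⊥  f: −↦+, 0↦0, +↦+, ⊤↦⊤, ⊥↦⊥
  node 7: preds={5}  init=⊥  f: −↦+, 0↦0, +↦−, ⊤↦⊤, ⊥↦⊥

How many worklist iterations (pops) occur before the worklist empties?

21

Iteration log — 21 steps:
  step 1. node 0  ⊔preds=⊥  new=+  stable
  step 2. node 1  ⊔preds=⊥  new=−  stable
  step 3. node 2  ⊔preds=⊥  new=−  stable
  step 4. node 3  ⊔preds=⊥  new=−  stable
  step 5. node 4  ⊔preds=−  new=+  old=⊥  +wl: 1
  step 6. node 5  ⊔preds=⊥  new=⊥  stable
  step 7. node 6  ⊔preds=+  new=+  old=⊥  +wl: 4,5
  step 8. node 7  ⊔preds=⊥  new=⊥  stable
  step 9. node 1  ⊔preds=+  new=⊤  old=−  +wl: 
  step 10. node 4  ⊔preds=⊤  new=⊤  old=+  +wl: 1
  step 11. node 5  ⊔preds=+  new=−  old=⊥  +wl: 7
  step 12. node 1  ⊔preds=⊤  new=⊤  stable
  step 13. node 7  ⊔preds=−  new=+  old=⊥  +wl: 0,6
  step 14. node 0  ⊔preds=+  new=⊤  old=+  +wl: 
  step 15. node 6  ⊔preds=⊤  new=⊤  old=+  +wl: 1,4,5
  step 16. node 1  ⊔preds=⊤  new=⊤  stable
  step 17. node 4  ⊔preds=⊤  new=⊤  stable
  step 18. node 5  ⊔preds=⊤  new=⊤  old=−  +wl: 7
  step 19. node 7  ⊔preds=⊤  new=⊤  old=+  +wl: 0,6
  step 20. node 0  ⊔preds=⊤  new=⊤  stable
  step 21. node 6  ⊔preds=⊤  new=⊤  stable

Least fixpoint reached:
  node 0: ⊤
  node 1: ⊤
  node 2: −
  node 3: −
  node 4: ⊤
  node 5: ⊤
  node 6: ⊤
  node 7: ⊤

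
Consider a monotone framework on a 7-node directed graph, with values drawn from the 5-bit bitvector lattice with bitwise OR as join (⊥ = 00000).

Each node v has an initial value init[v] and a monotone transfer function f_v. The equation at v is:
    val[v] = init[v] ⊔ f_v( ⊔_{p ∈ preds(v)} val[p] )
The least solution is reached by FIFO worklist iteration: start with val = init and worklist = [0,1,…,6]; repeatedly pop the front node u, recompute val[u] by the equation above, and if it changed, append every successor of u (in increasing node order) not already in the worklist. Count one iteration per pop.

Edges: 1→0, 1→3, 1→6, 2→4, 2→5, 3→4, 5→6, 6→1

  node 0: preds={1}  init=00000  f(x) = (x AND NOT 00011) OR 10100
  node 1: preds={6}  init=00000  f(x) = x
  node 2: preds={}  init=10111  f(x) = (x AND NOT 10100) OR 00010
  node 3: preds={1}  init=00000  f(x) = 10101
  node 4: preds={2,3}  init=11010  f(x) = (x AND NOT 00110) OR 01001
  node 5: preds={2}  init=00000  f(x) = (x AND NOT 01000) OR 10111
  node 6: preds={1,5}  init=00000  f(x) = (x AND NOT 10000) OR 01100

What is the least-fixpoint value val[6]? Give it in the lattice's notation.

Worklist (11 pops):
  #1 pop 0: in=00000 → 10100 (was 00000); enqueue []
  #2 pop 1: in=00000 → 00000 (no change)
  #3 pop 2: in=00000 → 10111 (no change)
  #4 pop 3: in=00000 → 10101 (was 00000); enqueue []
  #5 pop 4: in=10111 → 11011 (was 11010); enqueue []
  #6 pop 5: in=10111 → 10111 (was 00000); enqueue []
  #7 pop 6: in=10111 → 01111 (was 00000); enqueue [1]
  #8 pop 1: in=01111 → 01111 (was 00000); enqueue [0,3,6]
  #9 pop 0: in=01111 → 11100 (was 10100); enqueue []
  #10 pop 3: in=01111 → 10101 (no change)
  #11 pop 6: in=11111 → 01111 (no change)

Fixpoint:
  val[0] = 11100
  val[1] = 01111
  val[2] = 10111
  val[3] = 10101
  val[4] = 11011
  val[5] = 10111
  val[6] = 01111

01111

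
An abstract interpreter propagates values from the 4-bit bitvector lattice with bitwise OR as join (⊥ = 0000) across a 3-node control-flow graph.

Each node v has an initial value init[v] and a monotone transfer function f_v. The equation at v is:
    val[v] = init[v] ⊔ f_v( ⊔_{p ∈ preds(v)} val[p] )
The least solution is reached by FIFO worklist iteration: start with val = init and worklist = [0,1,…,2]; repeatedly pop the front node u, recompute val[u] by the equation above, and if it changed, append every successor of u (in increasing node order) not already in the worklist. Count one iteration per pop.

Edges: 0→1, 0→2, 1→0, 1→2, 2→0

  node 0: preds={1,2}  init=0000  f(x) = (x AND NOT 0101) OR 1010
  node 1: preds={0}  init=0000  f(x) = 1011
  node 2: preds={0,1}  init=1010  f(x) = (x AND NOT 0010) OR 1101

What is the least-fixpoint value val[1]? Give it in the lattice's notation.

1011

Worklist (4 pops):
  #1 pop 0: in=1010 → 1010 (was 0000); enqueue []
  #2 pop 1: in=1010 → 1011 (was 0000); enqueue [0]
  #3 pop 2: in=1011 → 1111 (was 1010); enqueue []
  #4 pop 0: in=1111 → 1010 (no change)

Fixpoint:
  val[0] = 1010
  val[1] = 1011
  val[2] = 1111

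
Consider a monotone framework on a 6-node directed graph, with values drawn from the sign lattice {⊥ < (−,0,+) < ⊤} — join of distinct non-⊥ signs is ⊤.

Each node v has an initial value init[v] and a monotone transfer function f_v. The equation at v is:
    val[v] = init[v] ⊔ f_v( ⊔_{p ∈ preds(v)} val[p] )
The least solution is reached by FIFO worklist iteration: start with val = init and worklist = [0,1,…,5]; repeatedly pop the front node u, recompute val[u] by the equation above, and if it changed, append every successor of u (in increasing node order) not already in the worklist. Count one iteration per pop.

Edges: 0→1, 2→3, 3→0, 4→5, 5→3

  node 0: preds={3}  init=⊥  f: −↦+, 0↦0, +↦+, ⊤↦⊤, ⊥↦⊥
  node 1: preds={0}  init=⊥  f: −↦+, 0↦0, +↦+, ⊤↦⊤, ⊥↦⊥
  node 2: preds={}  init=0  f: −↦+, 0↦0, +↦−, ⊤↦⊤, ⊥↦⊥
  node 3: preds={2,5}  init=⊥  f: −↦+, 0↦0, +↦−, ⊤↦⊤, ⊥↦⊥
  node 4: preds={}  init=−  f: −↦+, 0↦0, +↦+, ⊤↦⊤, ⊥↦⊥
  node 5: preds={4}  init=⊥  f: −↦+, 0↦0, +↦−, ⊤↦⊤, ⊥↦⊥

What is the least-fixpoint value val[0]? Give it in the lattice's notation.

Worklist (11 pops):
  #1 pop 0: in=⊥ → ⊥ (no change)
  #2 pop 1: in=⊥ → ⊥ (no change)
  #3 pop 2: in=⊥ → 0 (no change)
  #4 pop 3: in=0 → 0 (was ⊥); enqueue [0]
  #5 pop 4: in=⊥ → − (no change)
  #6 pop 5: in=− → + (was ⊥); enqueue [3]
  #7 pop 0: in=0 → 0 (was ⊥); enqueue [1]
  #8 pop 3: in=⊤ → ⊤ (was 0); enqueue [0]
  #9 pop 1: in=0 → 0 (was ⊥); enqueue []
  #10 pop 0: in=⊤ → ⊤ (was 0); enqueue [1]
  #11 pop 1: in=⊤ → ⊤ (was 0); enqueue []

Fixpoint:
  val[0] = ⊤
  val[1] = ⊤
  val[2] = 0
  val[3] = ⊤
  val[4] = −
  val[5] = +

⊤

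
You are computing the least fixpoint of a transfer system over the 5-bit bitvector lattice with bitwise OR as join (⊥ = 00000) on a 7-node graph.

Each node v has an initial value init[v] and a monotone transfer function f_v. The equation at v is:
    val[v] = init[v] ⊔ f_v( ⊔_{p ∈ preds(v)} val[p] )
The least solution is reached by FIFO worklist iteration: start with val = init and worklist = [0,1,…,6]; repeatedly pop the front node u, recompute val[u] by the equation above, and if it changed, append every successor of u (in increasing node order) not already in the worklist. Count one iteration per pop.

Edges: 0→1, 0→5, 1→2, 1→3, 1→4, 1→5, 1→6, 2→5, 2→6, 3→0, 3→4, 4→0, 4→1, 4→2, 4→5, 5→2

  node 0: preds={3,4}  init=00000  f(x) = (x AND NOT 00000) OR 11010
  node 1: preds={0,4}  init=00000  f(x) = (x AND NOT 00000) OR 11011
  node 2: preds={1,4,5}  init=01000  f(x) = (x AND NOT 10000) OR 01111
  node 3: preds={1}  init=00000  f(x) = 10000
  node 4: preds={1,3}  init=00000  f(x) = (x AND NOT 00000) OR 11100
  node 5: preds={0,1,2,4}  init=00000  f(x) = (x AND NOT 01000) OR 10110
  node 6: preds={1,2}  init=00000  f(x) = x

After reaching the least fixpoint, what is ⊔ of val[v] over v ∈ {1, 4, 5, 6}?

11111

Worklist (14 pops):
  #1 pop 0: in=00000 → 11010 (was 00000); enqueue []
  #2 pop 1: in=11010 → 11011 (was 00000); enqueue []
  #3 pop 2: in=11011 → 01111 (was 01000); enqueue []
  #4 pop 3: in=11011 → 10000 (was 00000); enqueue [0]
  #5 pop 4: in=11011 → 11111 (was 00000); enqueue [1,2]
  #6 pop 5: in=11111 → 10111 (was 00000); enqueue []
  #7 pop 6: in=11111 → 11111 (was 00000); enqueue []
  #8 pop 0: in=11111 → 11111 (was 11010); enqueue [5]
  #9 pop 1: in=11111 → 11111 (was 11011); enqueue [3,4,6]
  #10 pop 2: in=11111 → 01111 (no change)
  #11 pop 5: in=11111 → 10111 (no change)
  #12 pop 3: in=11111 → 10000 (no change)
  #13 pop 4: in=11111 → 11111 (no change)
  #14 pop 6: in=11111 → 11111 (no change)

Fixpoint:
  val[0] = 11111
  val[1] = 11111
  val[2] = 01111
  val[3] = 10000
  val[4] = 11111
  val[5] = 10111
  val[6] = 11111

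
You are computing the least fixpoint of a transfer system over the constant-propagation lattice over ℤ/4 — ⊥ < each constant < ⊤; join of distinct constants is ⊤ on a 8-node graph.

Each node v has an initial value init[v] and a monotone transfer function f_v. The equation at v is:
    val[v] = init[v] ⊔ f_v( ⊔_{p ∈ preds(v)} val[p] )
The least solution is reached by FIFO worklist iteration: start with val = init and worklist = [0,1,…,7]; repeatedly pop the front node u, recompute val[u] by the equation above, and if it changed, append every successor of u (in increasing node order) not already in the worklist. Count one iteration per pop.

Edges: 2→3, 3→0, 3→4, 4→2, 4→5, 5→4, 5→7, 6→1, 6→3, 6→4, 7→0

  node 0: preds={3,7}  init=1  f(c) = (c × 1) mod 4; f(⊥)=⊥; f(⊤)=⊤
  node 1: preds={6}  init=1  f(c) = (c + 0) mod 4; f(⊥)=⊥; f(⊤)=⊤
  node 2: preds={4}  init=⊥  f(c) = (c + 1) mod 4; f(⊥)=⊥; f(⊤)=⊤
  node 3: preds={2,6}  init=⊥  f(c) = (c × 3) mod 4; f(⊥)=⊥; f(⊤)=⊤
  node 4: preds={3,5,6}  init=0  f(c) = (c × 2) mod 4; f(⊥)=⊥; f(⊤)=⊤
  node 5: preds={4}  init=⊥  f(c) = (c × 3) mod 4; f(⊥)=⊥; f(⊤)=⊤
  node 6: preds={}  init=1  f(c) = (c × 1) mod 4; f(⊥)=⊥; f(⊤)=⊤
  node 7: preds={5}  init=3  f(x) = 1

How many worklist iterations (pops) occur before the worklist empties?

14

Worklist (14 pops):
  #1 pop 0: in=3 → ⊤ (was 1); enqueue []
  #2 pop 1: in=1 → 1 (no change)
  #3 pop 2: in=0 → 1 (was ⊥); enqueue []
  #4 pop 3: in=1 → 3 (was ⊥); enqueue [0]
  #5 pop 4: in=⊤ → ⊤ (was 0); enqueue [2]
  #6 pop 5: in=⊤ → ⊤ (was ⊥); enqueue [4]
  #7 pop 6: in=⊥ → 1 (no change)
  #8 pop 7: in=⊤ → ⊤ (was 3); enqueue []
  #9 pop 0: in=⊤ → ⊤ (no change)
  #10 pop 2: in=⊤ → ⊤ (was 1); enqueue [3]
  #11 pop 4: in=⊤ → ⊤ (no change)
  #12 pop 3: in=⊤ → ⊤ (was 3); enqueue [0,4]
  #13 pop 0: in=⊤ → ⊤ (no change)
  #14 pop 4: in=⊤ → ⊤ (no change)

Fixpoint:
  val[0] = ⊤
  val[1] = 1
  val[2] = ⊤
  val[3] = ⊤
  val[4] = ⊤
  val[5] = ⊤
  val[6] = 1
  val[7] = ⊤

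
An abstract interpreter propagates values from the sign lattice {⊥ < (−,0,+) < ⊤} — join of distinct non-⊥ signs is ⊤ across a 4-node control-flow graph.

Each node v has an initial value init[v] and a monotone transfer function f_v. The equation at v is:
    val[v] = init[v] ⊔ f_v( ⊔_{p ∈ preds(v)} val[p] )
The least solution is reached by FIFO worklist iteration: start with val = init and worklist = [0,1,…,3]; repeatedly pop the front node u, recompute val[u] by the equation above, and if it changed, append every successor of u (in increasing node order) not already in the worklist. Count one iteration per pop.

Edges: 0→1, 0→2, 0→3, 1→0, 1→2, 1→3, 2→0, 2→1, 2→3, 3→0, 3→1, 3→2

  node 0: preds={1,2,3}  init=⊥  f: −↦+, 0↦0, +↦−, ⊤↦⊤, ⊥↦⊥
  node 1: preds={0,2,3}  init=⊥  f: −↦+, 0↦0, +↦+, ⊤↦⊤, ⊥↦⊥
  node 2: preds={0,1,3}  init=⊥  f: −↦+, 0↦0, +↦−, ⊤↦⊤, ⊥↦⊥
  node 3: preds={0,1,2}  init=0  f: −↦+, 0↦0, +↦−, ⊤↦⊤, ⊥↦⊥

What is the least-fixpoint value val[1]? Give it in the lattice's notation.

Trace (6 dequeues):
  [1] u=0 | in 0 | out 0 | prev ⊥ | push {}
  [2] u=1 | in 0 | out 0 | prev ⊥ | push {0}
  [3] u=2 | in 0 | out 0 | prev ⊥ | push {1}
  [4] u=3 | in 0 | out 0 | ==
  [5] u=0 | in 0 | out 0 | ==
  [6] u=1 | in 0 | out 0 | ==

Converged values:
  [0] 0
  [1] 0
  [2] 0
  [3] 0

0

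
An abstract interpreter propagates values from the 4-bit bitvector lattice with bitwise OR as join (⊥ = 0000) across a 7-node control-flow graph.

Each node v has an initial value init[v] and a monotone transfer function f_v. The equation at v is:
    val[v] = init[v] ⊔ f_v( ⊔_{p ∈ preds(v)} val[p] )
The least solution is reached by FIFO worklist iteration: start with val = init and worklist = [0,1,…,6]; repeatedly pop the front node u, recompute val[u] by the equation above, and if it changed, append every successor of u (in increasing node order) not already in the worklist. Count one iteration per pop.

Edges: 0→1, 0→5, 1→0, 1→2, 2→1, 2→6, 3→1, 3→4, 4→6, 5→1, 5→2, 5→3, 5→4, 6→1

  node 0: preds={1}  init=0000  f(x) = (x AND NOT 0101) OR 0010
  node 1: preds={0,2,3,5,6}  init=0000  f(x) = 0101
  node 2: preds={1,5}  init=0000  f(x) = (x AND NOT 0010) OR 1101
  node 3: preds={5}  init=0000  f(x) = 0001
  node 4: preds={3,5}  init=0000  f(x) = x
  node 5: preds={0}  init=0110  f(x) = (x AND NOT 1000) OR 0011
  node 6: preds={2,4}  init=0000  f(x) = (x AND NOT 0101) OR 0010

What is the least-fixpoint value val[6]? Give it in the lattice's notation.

1010

Trace (12 dequeues):
  [1] u=0 | in 0000 | out 0010 | prev 0000 | push {}
  [2] u=1 | in 0110 | out 0101 | prev 0000 | push {0}
  [3] u=2 | in 0111 | out 1101 | prev 0000 | push {1}
  [4] u=3 | in 0110 | out 0001 | prev 0000 | push {}
  [5] u=4 | in 0111 | out 0111 | prev 0000 | push {}
  [6] u=5 | in 0010 | out 0111 | prev 0110 | push {2,3,4}
  [7] u=6 | in 1111 | out 1010 | prev 0000 | push {}
  [8] u=0 | in 0101 | out 0010 | ==
  [9] u=1 | in 1111 | out 0101 | ==
  [10] u=2 | in 0111 | out 1101 | ==
  [11] u=3 | in 0111 | out 0001 | ==
  [12] u=4 | in 0111 | out 0111 | ==

Converged values:
  [0] 0010
  [1] 0101
  [2] 1101
  [3] 0001
  [4] 0111
  [5] 0111
  [6] 1010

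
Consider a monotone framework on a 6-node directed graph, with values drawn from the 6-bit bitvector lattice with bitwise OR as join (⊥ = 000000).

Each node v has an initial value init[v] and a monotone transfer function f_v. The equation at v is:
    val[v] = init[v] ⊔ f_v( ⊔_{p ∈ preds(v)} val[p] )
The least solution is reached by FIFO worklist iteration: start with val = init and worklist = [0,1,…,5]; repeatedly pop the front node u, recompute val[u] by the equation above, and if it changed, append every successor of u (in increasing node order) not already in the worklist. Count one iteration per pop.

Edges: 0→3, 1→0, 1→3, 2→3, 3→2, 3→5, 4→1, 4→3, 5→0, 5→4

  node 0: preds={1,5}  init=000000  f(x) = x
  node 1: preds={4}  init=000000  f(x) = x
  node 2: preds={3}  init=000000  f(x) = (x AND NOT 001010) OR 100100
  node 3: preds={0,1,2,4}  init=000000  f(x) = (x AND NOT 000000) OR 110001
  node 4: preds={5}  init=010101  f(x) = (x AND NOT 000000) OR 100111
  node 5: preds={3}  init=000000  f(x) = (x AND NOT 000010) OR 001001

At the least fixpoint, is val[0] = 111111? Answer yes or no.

yes

Trace (17 dequeues):
  [1] u=0 | in 000000 | out 000000 | ==
  [2] u=1 | in 010101 | out 010101 | prev 000000 | push {0}
  [3] u=2 | in 000000 | out 100100 | prev 000000 | push {}
  [4] u=3 | in 110101 | out 110101 | prev 000000 | push {2}
  [5] u=4 | in 000000 | out 110111 | prev 010101 | push {1,3}
  [6] u=5 | in 110101 | out 111101 | prev 000000 | push {4}
  [7] u=0 | in 111101 | out 111101 | prev 000000 | push {}
  [8] u=2 | in 110101 | out 110101 | prev 100100 | push {}
  [9] u=1 | in 110111 | out 110111 | prev 010101 | push {0}
  [10] u=3 | in 111111 | out 111111 | prev 110101 | push {2,5}
  [11] u=4 | in 111101 | out 111111 | prev 110111 | push {1,3}
  [12] u=0 | in 111111 | out 111111 | prev 111101 | push {}
  [13] u=2 | in 111111 | out 110101 | ==
  [14] u=5 | in 111111 | out 111101 | ==
  [15] u=1 | in 111111 | out 111111 | prev 110111 | push {0}
  [16] u=3 | in 111111 | out 111111 | ==
  [17] u=0 | in 111111 | out 111111 | ==

Converged values:
  [0] 111111
  [1] 111111
  [2] 110101
  [3] 111111
  [4] 111111
  [5] 111101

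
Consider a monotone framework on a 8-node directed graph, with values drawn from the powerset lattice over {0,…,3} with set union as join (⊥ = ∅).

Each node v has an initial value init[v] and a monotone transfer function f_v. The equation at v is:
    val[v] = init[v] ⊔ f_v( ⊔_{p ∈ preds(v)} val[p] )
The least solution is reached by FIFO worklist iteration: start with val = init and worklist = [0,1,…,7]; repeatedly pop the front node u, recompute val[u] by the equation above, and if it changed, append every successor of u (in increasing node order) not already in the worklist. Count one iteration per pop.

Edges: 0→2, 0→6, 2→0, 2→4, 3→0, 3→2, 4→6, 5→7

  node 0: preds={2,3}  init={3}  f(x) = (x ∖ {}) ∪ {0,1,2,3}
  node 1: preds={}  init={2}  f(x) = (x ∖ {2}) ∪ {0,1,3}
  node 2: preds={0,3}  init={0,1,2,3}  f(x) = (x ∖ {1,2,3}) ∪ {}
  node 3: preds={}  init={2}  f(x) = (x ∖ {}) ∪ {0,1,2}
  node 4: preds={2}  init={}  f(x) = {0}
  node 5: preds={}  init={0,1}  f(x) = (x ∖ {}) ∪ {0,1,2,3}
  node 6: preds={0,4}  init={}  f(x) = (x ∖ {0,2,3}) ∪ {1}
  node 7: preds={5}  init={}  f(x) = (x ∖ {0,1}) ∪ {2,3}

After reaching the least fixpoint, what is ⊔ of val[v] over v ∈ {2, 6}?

{0,1,2,3}

Iteration log — 10 steps:
  step 1. node 0  ⊔preds={0,1,2,3}  new={0,1,2,3}  old={3}  +wl: 
  step 2. node 1  ⊔preds={}  new={0,1,2,3}  old={2}  +wl: 
  step 3. node 2  ⊔preds={0,1,2,3}  new={0,1,2,3}  stable
  step 4. node 3  ⊔preds={}  new={0,1,2}  old={2}  +wl: 0,2
  step 5. node 4  ⊔preds={0,1,2,3}  new={0}  old={}  +wl: 
  step 6. node 5  ⊔preds={}  new={0,1,2,3}  old={0,1}  +wl: 
  step 7. node 6  ⊔preds={0,1,2,3}  new={1}  old={}  +wl: 
  step 8. node 7  ⊔preds={0,1,2,3}  new={2,3}  old={}  +wl: 
  step 9. node 0  ⊔preds={0,1,2,3}  new={0,1,2,3}  stable
  step 10. node 2  ⊔preds={0,1,2,3}  new={0,1,2,3}  stable

Least fixpoint reached:
  node 0: {0,1,2,3}
  node 1: {0,1,2,3}
  node 2: {0,1,2,3}
  node 3: {0,1,2}
  node 4: {0}
  node 5: {0,1,2,3}
  node 6: {1}
  node 7: {2,3}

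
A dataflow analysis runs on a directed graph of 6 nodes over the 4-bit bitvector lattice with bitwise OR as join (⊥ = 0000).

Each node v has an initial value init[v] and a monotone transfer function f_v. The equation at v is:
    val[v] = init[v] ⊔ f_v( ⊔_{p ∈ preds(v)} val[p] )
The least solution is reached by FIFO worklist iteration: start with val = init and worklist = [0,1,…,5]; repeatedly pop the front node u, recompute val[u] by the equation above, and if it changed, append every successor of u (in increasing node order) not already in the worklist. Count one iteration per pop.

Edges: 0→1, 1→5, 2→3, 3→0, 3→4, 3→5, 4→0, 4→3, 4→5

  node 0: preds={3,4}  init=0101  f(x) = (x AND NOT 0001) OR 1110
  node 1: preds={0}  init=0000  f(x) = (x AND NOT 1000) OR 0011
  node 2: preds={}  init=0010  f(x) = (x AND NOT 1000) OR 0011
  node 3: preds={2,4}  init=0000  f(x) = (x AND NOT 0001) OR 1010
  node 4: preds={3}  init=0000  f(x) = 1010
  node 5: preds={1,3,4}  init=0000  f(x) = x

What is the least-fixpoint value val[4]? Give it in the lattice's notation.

1010

Iteration log — 8 steps:
  step 1. node 0  ⊔preds=0000  new=1111  old=0101  +wl: 
  step 2. node 1  ⊔preds=1111  new=0111  old=0000  +wl: 
  step 3. node 2  ⊔preds=0000  new=0011  old=0010  +wl: 
  step 4. node 3  ⊔preds=0011  new=1010  old=0000  +wl: 0
  step 5. node 4  ⊔preds=1010  new=1010  old=0000  +wl: 3
  step 6. node 5  ⊔preds=1111  new=1111  old=0000  +wl: 
  step 7. node 0  ⊔preds=1010  new=1111  stable
  step 8. node 3  ⊔preds=1011  new=1010  stable

Least fixpoint reached:
  node 0: 1111
  node 1: 0111
  node 2: 0011
  node 3: 1010
  node 4: 1010
  node 5: 1111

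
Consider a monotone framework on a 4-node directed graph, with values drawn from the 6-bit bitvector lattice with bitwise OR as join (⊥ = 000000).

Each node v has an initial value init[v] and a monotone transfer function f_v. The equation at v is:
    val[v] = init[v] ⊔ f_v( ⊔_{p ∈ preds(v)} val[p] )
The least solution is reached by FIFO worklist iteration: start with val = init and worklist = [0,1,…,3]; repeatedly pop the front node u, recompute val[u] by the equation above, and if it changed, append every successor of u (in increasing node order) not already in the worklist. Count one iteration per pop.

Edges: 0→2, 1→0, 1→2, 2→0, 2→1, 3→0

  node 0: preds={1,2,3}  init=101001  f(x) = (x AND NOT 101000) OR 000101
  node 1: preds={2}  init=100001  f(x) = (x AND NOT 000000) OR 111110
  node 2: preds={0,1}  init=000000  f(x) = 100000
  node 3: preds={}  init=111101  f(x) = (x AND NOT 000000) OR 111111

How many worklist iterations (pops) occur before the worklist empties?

7

Trace (7 dequeues):
  [1] u=0 | in 111101 | out 111101 | prev 101001 | push {}
  [2] u=1 | in 000000 | out 111111 | prev 100001 | push {0}
  [3] u=2 | in 111111 | out 100000 | prev 000000 | push {1}
  [4] u=3 | in 000000 | out 111111 | prev 111101 | push {}
  [5] u=0 | in 111111 | out 111111 | prev 111101 | push {2}
  [6] u=1 | in 100000 | out 111111 | ==
  [7] u=2 | in 111111 | out 100000 | ==

Converged values:
  [0] 111111
  [1] 111111
  [2] 100000
  [3] 111111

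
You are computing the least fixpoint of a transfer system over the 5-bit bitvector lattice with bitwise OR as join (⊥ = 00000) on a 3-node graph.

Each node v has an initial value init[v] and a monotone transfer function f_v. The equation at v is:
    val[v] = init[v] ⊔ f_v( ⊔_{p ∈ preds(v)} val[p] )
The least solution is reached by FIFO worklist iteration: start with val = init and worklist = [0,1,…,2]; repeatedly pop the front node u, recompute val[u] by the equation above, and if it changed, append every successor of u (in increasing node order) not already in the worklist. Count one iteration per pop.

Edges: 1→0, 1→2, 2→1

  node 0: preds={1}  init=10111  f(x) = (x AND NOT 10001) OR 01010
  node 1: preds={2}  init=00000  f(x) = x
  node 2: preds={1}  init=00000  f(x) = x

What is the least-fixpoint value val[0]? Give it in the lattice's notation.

Iteration log — 3 steps:
  step 1. node 0  ⊔preds=00000  new=11111  old=10111  +wl: 
  step 2. node 1  ⊔preds=00000  new=00000  stable
  step 3. node 2  ⊔preds=00000  new=00000  stable

Least fixpoint reached:
  node 0: 11111
  node 1: 00000
  node 2: 00000

11111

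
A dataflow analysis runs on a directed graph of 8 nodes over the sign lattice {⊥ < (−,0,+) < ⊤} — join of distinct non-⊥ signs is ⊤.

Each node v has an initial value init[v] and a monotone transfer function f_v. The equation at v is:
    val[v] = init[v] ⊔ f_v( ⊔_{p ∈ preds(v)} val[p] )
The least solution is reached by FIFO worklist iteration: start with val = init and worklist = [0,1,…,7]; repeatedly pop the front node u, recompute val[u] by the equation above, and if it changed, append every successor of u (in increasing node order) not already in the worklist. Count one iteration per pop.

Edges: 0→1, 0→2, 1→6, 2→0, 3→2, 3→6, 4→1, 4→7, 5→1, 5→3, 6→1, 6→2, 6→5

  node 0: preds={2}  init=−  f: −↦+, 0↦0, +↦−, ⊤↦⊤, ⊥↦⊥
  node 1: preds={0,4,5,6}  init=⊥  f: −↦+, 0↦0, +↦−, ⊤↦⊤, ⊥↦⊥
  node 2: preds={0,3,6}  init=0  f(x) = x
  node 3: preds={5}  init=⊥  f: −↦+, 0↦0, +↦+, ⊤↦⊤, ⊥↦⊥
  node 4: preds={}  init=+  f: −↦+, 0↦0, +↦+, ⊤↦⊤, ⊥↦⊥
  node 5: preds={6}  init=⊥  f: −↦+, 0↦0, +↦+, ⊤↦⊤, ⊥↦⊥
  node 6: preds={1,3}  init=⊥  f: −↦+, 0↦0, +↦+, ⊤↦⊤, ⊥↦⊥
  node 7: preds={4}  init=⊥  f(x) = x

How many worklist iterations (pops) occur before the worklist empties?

Worklist (16 pops):
  #1 pop 0: in=0 → ⊤ (was −); enqueue []
  #2 pop 1: in=⊤ → ⊤ (was ⊥); enqueue []
  #3 pop 2: in=⊤ → ⊤ (was 0); enqueue [0]
  #4 pop 3: in=⊥ → ⊥ (no change)
  #5 pop 4: in=⊥ → + (no change)
  #6 pop 5: in=⊥ → ⊥ (no change)
  #7 pop 6: in=⊤ → ⊤ (was ⊥); enqueue [1,2,5]
  #8 pop 7: in=+ → + (was ⊥); enqueue []
  #9 pop 0: in=⊤ → ⊤ (no change)
  #10 pop 1: in=⊤ → ⊤ (no change)
  #11 pop 2: in=⊤ → ⊤ (no change)
  #12 pop 5: in=⊤ → ⊤ (was ⊥); enqueue [1,3]
  #13 pop 1: in=⊤ → ⊤ (no change)
  #14 pop 3: in=⊤ → ⊤ (was ⊥); enqueue [2,6]
  #15 pop 2: in=⊤ → ⊤ (no change)
  #16 pop 6: in=⊤ → ⊤ (no change)

Fixpoint:
  val[0] = ⊤
  val[1] = ⊤
  val[2] = ⊤
  val[3] = ⊤
  val[4] = +
  val[5] = ⊤
  val[6] = ⊤
  val[7] = +

16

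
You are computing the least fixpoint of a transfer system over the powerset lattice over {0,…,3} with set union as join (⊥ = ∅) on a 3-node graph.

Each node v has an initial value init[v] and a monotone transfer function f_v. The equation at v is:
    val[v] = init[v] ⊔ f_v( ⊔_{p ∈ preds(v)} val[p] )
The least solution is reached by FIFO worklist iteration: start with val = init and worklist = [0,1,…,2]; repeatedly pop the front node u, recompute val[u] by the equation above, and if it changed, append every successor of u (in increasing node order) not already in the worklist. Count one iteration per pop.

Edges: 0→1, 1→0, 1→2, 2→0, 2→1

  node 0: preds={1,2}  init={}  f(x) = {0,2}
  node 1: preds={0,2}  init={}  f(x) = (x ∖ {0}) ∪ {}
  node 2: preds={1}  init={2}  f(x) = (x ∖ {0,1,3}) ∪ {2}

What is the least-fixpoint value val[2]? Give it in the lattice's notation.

{2}

Worklist (4 pops):
  #1 pop 0: in={2} → {0,2} (was {}); enqueue []
  #2 pop 1: in={0,2} → {2} (was {}); enqueue [0]
  #3 pop 2: in={2} → {2} (no change)
  #4 pop 0: in={2} → {0,2} (no change)

Fixpoint:
  val[0] = {0,2}
  val[1] = {2}
  val[2] = {2}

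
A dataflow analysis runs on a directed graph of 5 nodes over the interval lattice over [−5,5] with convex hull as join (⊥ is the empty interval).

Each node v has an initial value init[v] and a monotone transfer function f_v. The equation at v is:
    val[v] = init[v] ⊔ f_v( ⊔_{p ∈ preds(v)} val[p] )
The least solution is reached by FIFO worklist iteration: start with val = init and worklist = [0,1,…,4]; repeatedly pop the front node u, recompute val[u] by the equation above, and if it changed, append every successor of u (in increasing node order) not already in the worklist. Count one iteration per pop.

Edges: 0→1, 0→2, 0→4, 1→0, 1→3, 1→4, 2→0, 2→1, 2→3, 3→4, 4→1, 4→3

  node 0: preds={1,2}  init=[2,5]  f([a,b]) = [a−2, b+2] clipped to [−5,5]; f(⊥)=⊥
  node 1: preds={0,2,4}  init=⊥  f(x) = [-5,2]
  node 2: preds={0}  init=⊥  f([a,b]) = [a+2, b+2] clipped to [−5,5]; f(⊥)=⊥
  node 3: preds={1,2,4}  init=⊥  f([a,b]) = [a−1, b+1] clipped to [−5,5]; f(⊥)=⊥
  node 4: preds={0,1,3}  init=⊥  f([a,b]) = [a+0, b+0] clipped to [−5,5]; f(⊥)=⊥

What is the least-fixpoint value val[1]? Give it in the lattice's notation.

[-5,2]

Iteration log — 13 steps:
  step 1. node 0  ⊔preds=⊥  new=[2,5]  stable
  step 2. node 1  ⊔preds=[2,5]  new=[-5,2]  old=⊥  +wl: 0
  step 3. node 2  ⊔preds=[2,5]  new=[4,5]  old=⊥  +wl: 1
  step 4. node 3  ⊔preds=[-5,5]  new=[-5,5]  old=⊥  +wl: 
  step 5. node 4  ⊔preds=[-5,5]  new=[-5,5]  old=⊥  +wl: 3
  step 6. node 0  ⊔preds=[-5,5]  new=[-5,5]  old=[2,5]  +wl: 2,4
  step 7. node 1  ⊔preds=[-5,5]  new=[-5,2]  stable
  step 8. node 3  ⊔preds=[-5,5]  new=[-5,5]  stable
  step 9. node 2  ⊔preds=[-5,5]  new=[-3,5]  old=[4,5]  +wl: 0,1,3
  step 10. node 4  ⊔preds=[-5,5]  new=[-5,5]  stable
  step 11. node 0  ⊔preds=[-5,5]  new=[-5,5]  stable
  step 12. node 1  ⊔preds=[-5,5]  new=[-5,2]  stable
  step 13. node 3  ⊔preds=[-5,5]  new=[-5,5]  stable

Least fixpoint reached:
  node 0: [-5,5]
  node 1: [-5,2]
  node 2: [-3,5]
  node 3: [-5,5]
  node 4: [-5,5]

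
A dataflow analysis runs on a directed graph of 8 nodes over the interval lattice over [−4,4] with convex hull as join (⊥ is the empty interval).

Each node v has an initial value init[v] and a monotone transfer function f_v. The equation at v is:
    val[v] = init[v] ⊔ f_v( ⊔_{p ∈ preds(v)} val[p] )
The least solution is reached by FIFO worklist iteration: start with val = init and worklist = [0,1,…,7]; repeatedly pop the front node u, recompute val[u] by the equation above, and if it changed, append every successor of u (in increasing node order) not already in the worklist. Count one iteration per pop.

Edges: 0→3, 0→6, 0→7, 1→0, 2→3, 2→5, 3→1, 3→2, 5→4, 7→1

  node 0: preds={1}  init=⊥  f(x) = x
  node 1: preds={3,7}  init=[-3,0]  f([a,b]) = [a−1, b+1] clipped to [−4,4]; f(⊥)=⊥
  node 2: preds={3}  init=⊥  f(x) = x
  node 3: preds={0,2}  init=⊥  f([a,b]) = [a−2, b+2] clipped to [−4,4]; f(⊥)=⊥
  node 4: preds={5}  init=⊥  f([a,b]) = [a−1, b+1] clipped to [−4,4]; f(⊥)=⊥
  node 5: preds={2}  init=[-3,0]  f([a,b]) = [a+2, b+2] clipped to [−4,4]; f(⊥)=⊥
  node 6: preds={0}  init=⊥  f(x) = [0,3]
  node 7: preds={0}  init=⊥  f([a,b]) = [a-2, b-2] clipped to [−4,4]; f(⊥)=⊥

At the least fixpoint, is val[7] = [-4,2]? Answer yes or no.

yes

Worklist (24 pops):
  #1 pop 0: in=[-3,0] → [-3,0] (was ⊥); enqueue []
  #2 pop 1: in=⊥ → [-3,0] (no change)
  #3 pop 2: in=⊥ → ⊥ (no change)
  #4 pop 3: in=[-3,0] → [-4,2] (was ⊥); enqueue [1,2]
  #5 pop 4: in=[-3,0] → [-4,1] (was ⊥); enqueue []
  #6 pop 5: in=⊥ → [-3,0] (no change)
  #7 pop 6: in=[-3,0] → [0,3] (was ⊥); enqueue []
  #8 pop 7: in=[-3,0] → [-4,-2] (was ⊥); enqueue []
  #9 pop 1: in=[-4,2] → [-4,3] (was [-3,0]); enqueue [0]
  #10 pop 2: in=[-4,2] → [-4,2] (was ⊥); enqueue [3,5]
  #11 pop 0: in=[-4,3] → [-4,3] (was [-3,0]); enqueue [6,7]
  #12 pop 3: in=[-4,3] → [-4,4] (was [-4,2]); enqueue [1,2]
  #13 pop 5: in=[-4,2] → [-3,4] (was [-3,0]); enqueue [4]
  #14 pop 6: in=[-4,3] → [0,3] (no change)
  #15 pop 7: in=[-4,3] → [-4,1] (was [-4,-2]); enqueue []
  #16 pop 1: in=[-4,4] → [-4,4] (was [-4,3]); enqueue [0]
  #17 pop 2: in=[-4,4] → [-4,4] (was [-4,2]); enqueue [3,5]
  #18 pop 4: in=[-3,4] → [-4,4] (was [-4,1]); enqueue []
  #19 pop 0: in=[-4,4] → [-4,4] (was [-4,3]); enqueue [6,7]
  #20 pop 3: in=[-4,4] → [-4,4] (no change)
  #21 pop 5: in=[-4,4] → [-3,4] (no change)
  #22 pop 6: in=[-4,4] → [0,3] (no change)
  #23 pop 7: in=[-4,4] → [-4,2] (was [-4,1]); enqueue [1]
  #24 pop 1: in=[-4,4] → [-4,4] (no change)

Fixpoint:
  val[0] = [-4,4]
  val[1] = [-4,4]
  val[2] = [-4,4]
  val[3] = [-4,4]
  val[4] = [-4,4]
  val[5] = [-3,4]
  val[6] = [0,3]
  val[7] = [-4,2]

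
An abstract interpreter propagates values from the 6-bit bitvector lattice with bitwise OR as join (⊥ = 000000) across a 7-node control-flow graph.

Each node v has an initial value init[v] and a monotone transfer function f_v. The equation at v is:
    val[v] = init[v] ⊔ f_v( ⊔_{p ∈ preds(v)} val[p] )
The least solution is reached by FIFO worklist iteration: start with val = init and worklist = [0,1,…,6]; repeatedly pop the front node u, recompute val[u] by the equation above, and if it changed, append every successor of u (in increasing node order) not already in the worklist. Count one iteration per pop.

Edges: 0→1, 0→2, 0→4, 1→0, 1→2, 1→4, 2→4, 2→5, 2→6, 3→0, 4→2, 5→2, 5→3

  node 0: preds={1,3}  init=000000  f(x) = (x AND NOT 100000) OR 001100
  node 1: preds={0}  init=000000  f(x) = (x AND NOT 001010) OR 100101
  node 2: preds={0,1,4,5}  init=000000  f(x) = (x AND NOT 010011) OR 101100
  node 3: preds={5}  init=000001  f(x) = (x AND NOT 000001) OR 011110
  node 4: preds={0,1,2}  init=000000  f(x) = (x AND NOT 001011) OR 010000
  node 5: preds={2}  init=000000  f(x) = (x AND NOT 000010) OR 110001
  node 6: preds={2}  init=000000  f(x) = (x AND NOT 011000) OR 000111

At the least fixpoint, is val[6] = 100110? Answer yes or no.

Worklist (14 pops):
  #1 pop 0: in=000001 → 001101 (was 000000); enqueue []
  #2 pop 1: in=001101 → 100101 (was 000000); enqueue [0]
  #3 pop 2: in=101101 → 101100 (was 000000); enqueue []
  #4 pop 3: in=000000 → 011111 (was 000001); enqueue []
  #5 pop 4: in=101101 → 110100 (was 000000); enqueue [2]
  #6 pop 5: in=101100 → 111101 (was 000000); enqueue [3]
  #7 pop 6: in=101100 → 100111 (was 000000); enqueue []
  #8 pop 0: in=111111 → 011111 (was 001101); enqueue [1,4]
  #9 pop 2: in=111111 → 101100 (no change)
  #10 pop 3: in=111101 → 111111 (was 011111); enqueue [0]
  #11 pop 1: in=011111 → 110101 (was 100101); enqueue [2]
  #12 pop 4: in=111111 → 110100 (no change)
  #13 pop 0: in=111111 → 011111 (no change)
  #14 pop 2: in=111111 → 101100 (no change)

Fixpoint:
  val[0] = 011111
  val[1] = 110101
  val[2] = 101100
  val[3] = 111111
  val[4] = 110100
  val[5] = 111101
  val[6] = 100111

no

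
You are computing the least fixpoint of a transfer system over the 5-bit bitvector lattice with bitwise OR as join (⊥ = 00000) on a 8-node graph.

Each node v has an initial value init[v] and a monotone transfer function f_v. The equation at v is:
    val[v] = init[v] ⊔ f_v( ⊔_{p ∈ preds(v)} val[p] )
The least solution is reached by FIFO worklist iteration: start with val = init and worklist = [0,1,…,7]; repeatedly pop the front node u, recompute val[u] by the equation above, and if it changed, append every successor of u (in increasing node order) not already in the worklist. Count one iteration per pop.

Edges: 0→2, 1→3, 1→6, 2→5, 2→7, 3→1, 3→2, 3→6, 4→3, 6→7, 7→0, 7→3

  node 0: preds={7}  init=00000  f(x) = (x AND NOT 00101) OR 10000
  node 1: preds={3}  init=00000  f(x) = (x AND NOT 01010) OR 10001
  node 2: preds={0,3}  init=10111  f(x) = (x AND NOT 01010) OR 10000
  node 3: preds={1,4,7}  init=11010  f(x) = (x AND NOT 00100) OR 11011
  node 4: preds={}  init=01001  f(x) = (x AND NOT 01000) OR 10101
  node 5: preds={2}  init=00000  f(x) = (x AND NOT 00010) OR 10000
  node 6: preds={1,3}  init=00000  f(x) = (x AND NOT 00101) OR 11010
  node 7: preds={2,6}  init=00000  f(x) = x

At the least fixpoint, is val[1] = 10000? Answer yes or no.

no

Trace (13 dequeues):
  [1] u=0 | in 00000 | out 10000 | prev 00000 | push {}
  [2] u=1 | in 11010 | out 10001 | prev 00000 | push {}
  [3] u=2 | in 11010 | out 10111 | ==
  [4] u=3 | in 11001 | out 11011 | prev 11010 | push {1,2}
  [5] u=4 | in 00000 | out 11101 | prev 01001 | push {3}
  [6] u=5 | in 10111 | out 10101 | prev 00000 | push {}
  [7] u=6 | in 11011 | out 11010 | prev 00000 | push {}
  [8] u=7 | in 11111 | out 11111 | prev 00000 | push {0}
  [9] u=1 | in 11011 | out 10001 | ==
  [10] u=2 | in 11011 | out 10111 | ==
  [11] u=3 | in 11111 | out 11011 | ==
  [12] u=0 | in 11111 | out 11010 | prev 10000 | push {2}
  [13] u=2 | in 11011 | out 10111 | ==

Converged values:
  [0] 11010
  [1] 10001
  [2] 10111
  [3] 11011
  [4] 11101
  [5] 10101
  [6] 11010
  [7] 11111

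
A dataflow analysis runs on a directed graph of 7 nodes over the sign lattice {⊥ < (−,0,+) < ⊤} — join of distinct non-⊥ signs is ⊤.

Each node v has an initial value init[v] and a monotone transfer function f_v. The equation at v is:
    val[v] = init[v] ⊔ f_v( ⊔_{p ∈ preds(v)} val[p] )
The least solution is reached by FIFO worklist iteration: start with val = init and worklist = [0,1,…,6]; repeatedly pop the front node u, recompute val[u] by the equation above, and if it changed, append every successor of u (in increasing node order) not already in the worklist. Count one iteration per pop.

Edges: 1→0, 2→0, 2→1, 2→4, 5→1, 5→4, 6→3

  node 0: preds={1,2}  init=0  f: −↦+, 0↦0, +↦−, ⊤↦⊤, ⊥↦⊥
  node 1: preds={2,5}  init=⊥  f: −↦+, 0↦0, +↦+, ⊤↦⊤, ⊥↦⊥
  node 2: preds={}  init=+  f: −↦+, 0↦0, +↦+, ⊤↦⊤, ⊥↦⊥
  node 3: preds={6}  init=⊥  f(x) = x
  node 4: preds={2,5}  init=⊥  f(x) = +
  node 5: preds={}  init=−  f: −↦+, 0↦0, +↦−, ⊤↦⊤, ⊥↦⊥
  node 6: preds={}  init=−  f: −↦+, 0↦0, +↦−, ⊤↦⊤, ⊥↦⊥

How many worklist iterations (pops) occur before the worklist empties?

8

Trace (8 dequeues):
  [1] u=0 | in + | out ⊤ | prev 0 | push {}
  [2] u=1 | in ⊤ | out ⊤ | prev ⊥ | push {0}
  [3] u=2 | in ⊥ | out + | ==
  [4] u=3 | in − | out − | prev ⊥ | push {}
  [5] u=4 | in ⊤ | out + | prev ⊥ | push {}
  [6] u=5 | in ⊥ | out − | ==
  [7] u=6 | in ⊥ | out − | ==
  [8] u=0 | in ⊤ | out ⊤ | ==

Converged values:
  [0] ⊤
  [1] ⊤
  [2] +
  [3] −
  [4] +
  [5] −
  [6] −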